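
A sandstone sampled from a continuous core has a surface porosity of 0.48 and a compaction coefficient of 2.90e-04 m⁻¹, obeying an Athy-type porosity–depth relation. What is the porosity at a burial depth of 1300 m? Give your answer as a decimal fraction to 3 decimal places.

Working in km (1 km = 1000 m; c in km⁻¹ = c in m⁻¹ × 1000):
n = n₀·exp(−c·Z) = 0.48 × exp(−0.29 × 1.3) = 0.48 × exp(−0.377)
  = 0.48 × 0.6859 = 0.3292

0.329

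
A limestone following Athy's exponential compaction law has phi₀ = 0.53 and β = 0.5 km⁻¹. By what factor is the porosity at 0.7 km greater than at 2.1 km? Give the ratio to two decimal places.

2.01

phi(Z₁)/phi(Z₂) = e^(−β·Z₁)/e^(−β·Z₂) = e^{β(Z₂−Z₁)}
= exp(0.5 × 1.4) = exp(0.7) = 2.0138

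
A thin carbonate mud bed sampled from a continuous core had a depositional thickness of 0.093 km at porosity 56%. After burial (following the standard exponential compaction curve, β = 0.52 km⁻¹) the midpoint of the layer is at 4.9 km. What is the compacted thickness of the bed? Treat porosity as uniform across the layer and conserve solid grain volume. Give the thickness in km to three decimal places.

Porosity at 4.9 km: φ = 0.56·exp(−0.52×4.9) = 0.0438
Solid-volume conservation: h(1−φ) = h₀(1−φ₀) ⇒ h = h₀·(1−φ₀)/(1−φ)
h = 0.093 × (1 − 0.56)/(1 − 0.0438) = 0.093 × 0.4602 = 0.0428 km

0.043 km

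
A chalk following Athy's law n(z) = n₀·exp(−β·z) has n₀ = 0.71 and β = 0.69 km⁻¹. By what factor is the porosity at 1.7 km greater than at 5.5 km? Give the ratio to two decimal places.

n(z₁)/n(z₂) = e^(−β·z₁)/e^(−β·z₂) = e^{β(z₂−z₁)}
= exp(0.69 × 3.8) = exp(2.622) = 13.7632

13.76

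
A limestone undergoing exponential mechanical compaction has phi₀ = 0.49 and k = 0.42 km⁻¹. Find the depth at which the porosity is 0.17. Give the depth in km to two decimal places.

Invert Athy's law: z = ln(phi₀/phi) / k
z = ln(0.49/0.17) / 0.42 = ln(2.882) / 0.42 = 1.0586 / 0.42 = 2.520 km

2.52 km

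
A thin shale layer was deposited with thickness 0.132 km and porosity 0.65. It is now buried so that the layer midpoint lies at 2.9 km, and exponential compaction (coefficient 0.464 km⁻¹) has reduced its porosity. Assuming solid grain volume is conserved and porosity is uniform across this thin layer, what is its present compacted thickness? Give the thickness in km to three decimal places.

0.056 km

Porosity at 2.9 km: φ = 0.65·exp(−0.464×2.9) = 0.1692
Solid-volume conservation: h(1−φ) = h₀(1−φ₀) ⇒ h = h₀·(1−φ₀)/(1−φ)
h = 0.132 × (1 − 0.65)/(1 − 0.1692) = 0.132 × 0.4213 = 0.0556 km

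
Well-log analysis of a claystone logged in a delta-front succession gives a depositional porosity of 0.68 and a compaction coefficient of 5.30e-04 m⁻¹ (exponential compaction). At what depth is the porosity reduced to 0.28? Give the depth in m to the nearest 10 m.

1670 m

Working in km (1 km = 1000 m; β in km⁻¹ = β in m⁻¹ × 1000):
Invert Athy's law: z = ln(phi₀/phi) / β
z = ln(0.68/0.28) / 0.53 = ln(2.429) / 0.53 = 0.8873 / 0.53 = 1.674 km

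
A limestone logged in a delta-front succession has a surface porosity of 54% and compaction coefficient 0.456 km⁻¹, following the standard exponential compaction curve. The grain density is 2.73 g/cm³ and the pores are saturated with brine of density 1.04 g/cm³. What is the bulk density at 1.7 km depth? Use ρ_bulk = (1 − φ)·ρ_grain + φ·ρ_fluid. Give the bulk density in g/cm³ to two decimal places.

2.31 g/cm³

Porosity at depth: phi = 0.54·exp(−0.456×1.7) = 0.54×0.4606 = 0.2487
Bulk density: ρ_b = (1−phi)ρ_g + phi·ρ_f = 0.7513×2.73 + 0.2487×1.04
       = 2.051 + 0.259 = 2.310 g/cm³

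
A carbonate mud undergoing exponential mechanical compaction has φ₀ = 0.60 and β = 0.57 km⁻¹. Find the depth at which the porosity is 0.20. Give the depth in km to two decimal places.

Invert Athy's law: z = ln(φ₀/φ) / β
z = ln(0.6/0.2) / 0.57 = ln(3) / 0.57 = 1.0986 / 0.57 = 1.927 km

1.93 km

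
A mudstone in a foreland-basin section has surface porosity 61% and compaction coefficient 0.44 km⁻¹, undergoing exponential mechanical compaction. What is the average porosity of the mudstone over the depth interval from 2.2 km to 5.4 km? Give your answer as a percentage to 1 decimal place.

12.4%

⟨φ⟩ = (1/(d₂−d₁)) ∫ φ₀ e^(−cd) dd = φ₀·(e^(−c·d₁) − e^(−c·d₂)) / (c·(d₂−d₁))
e^(−0.44×2.2) = 0.3798; e^(−0.44×5.4) = 0.0929
⟨φ⟩ = 0.61 × (0.3798 − 0.0929) / (0.44 × 3.2) = 0.61 × 0.2038 = 0.1243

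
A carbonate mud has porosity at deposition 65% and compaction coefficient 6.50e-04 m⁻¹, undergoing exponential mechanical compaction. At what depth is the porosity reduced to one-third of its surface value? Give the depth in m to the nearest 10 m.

1690 m

Working in km (1 km = 1000 m; c in km⁻¹ = c in m⁻¹ × 1000):
phi/phi₀ = 1/3 ⇒ exp(−c·Z) = 1/3 ⇒ Z = ln(3) / c
Z = 1.0986 / 0.65 = 1.690 km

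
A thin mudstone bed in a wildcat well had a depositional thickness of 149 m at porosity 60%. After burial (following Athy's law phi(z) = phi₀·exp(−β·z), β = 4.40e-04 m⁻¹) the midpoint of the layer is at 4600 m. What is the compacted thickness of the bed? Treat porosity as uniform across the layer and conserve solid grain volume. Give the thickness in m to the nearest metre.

Working in km (1 km = 1000 m; β in km⁻¹ = β in m⁻¹ × 1000):
Porosity at 4.6 km: phi = 0.6·exp(−0.44×4.6) = 0.0793
Solid-volume conservation: h(1−phi) = h₀(1−phi₀) ⇒ h = h₀·(1−phi₀)/(1−phi)
h = 0.149 × (1 − 0.6)/(1 − 0.0793) = 0.149 × 0.4344 = 0.0647 km

65 m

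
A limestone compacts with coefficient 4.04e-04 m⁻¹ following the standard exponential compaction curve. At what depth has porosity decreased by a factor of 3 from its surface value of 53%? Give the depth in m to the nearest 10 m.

Working in km (1 km = 1000 m; c in km⁻¹ = c in m⁻¹ × 1000):
n/n₀ = 1/3 ⇒ exp(−c·Z) = 1/3 ⇒ Z = ln(3) / c
Z = 1.0986 / 0.404 = 2.719 km

2720 m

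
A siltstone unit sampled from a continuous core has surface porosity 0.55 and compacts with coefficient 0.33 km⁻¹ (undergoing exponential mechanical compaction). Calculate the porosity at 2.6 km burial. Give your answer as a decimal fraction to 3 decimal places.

0.233

phi = phi₀·exp(−c·d) = 0.55 × exp(−0.33 × 2.6) = 0.55 × exp(−0.858)
  = 0.55 × 0.4240 = 0.2332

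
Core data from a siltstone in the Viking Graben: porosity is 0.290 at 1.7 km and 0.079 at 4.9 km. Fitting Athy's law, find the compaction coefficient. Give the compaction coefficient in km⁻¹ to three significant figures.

0.406 km⁻¹

Athy: phi(z) = phi₀ e^(−βz) ⇒ phi₁/phi₂ = e^{β(z₂−z₁)} ⇒ β = ln(phi₁/phi₂)/(z₂−z₁)
β = ln(0.29/0.079) / (4.9 − 1.7) = ln(3.671) / 3.2 = 1.3004 / 3.2 = 0.4064 km⁻¹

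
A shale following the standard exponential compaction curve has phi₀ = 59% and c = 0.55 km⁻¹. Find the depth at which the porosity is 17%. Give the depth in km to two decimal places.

2.26 km

Invert Athy's law: d = ln(phi₀/phi) / c
d = ln(0.59/0.17) / 0.55 = ln(3.471) / 0.55 = 1.2443 / 0.55 = 2.262 km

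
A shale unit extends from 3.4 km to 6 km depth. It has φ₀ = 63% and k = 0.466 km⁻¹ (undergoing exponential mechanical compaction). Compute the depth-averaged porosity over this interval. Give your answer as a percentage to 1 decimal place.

7.5%

⟨φ⟩ = (1/(d₂−d₁)) ∫ φ₀ e^(−kd) dd = φ₀·(e^(−k·d₁) − e^(−k·d₂)) / (k·(d₂−d₁))
e^(−0.466×3.4) = 0.2051; e^(−0.466×6) = 0.0611
⟨φ⟩ = 0.63 × (0.2051 − 0.0611) / (0.466 × 2.6) = 0.63 × 0.1189 = 0.0749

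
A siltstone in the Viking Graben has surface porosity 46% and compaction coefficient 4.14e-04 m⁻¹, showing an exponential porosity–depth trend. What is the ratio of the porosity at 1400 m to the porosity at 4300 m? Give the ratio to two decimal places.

3.32

Working in km (1 km = 1000 m; c in km⁻¹ = c in m⁻¹ × 1000):
n(Z₁)/n(Z₂) = e^(−c·Z₁)/e^(−c·Z₂) = e^{c(Z₂−Z₁)}
= exp(0.414 × 2.9) = exp(1.201) = 3.3221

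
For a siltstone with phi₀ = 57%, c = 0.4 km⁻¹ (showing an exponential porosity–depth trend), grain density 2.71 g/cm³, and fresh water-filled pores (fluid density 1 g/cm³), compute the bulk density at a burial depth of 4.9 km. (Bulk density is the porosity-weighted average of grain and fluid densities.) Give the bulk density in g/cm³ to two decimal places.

Porosity at depth: phi = 0.57·exp(−0.4×4.9) = 0.57×0.1409 = 0.0803
Bulk density: ρ_b = (1−phi)ρ_g + phi·ρ_f = 0.9197×2.71 + 0.0803×1
       = 2.492 + 0.080 = 2.573 g/cm³

2.57 g/cm³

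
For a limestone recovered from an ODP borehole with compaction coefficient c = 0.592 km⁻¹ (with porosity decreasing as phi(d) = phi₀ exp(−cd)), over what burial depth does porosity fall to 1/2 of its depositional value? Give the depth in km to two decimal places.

phi/phi₀ = 1/2 ⇒ exp(−c·d) = 1/2 ⇒ d = ln(2) / c
d = 0.6931 / 0.592 = 1.171 km

1.17 km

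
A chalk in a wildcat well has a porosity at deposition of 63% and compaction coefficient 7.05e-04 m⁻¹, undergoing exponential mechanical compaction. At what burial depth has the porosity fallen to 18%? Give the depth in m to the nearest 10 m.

Working in km (1 km = 1000 m; k in km⁻¹ = k in m⁻¹ × 1000):
Invert Athy's law: Z = ln(n₀/n) / k
Z = ln(0.63/0.18) / 0.705 = ln(3.5) / 0.705 = 1.2528 / 0.705 = 1.777 km

1780 m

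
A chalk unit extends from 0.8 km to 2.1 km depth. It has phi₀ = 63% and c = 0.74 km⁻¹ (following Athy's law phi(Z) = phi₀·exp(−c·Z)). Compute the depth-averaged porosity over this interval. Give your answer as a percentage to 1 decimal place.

⟨phi⟩ = (1/(Z₂−Z₁)) ∫ phi₀ e^(−cZ) dZ = phi₀·(e^(−c·Z₁) − e^(−c·Z₂)) / (c·(Z₂−Z₁))
e^(−0.74×0.8) = 0.5532; e^(−0.74×2.1) = 0.2114
⟨phi⟩ = 0.63 × (0.5532 − 0.2114) / (0.74 × 1.3) = 0.63 × 0.3553 = 0.2239

22.4%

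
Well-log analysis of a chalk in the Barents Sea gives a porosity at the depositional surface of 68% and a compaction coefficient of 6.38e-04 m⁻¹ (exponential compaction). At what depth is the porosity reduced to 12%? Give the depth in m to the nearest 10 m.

2720 m

Working in km (1 km = 1000 m; k in km⁻¹ = k in m⁻¹ × 1000):
Invert Athy's law: z = ln(n₀/n) / k
z = ln(0.68/0.12) / 0.638 = ln(5.667) / 0.638 = 1.7346 / 0.638 = 2.719 km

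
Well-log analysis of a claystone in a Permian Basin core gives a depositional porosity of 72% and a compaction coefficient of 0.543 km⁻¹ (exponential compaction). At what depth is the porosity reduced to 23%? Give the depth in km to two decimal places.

Invert Athy's law: d = ln(n₀/n) / k
d = ln(0.72/0.23) / 0.543 = ln(3.13) / 0.543 = 1.1412 / 0.543 = 2.102 km

2.10 km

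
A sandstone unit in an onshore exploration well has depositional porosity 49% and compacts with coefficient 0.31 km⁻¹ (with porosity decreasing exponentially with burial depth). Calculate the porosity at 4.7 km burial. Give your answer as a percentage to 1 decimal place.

11.4%

n = n₀·exp(−c·z) = 0.49 × exp(−0.31 × 4.7) = 0.49 × exp(−1.457)
  = 0.49 × 0.2329 = 0.1141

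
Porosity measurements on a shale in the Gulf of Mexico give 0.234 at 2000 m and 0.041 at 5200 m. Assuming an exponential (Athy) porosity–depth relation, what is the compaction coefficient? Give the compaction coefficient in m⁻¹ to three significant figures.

Working in km (1 km = 1000 m; β in km⁻¹ = β in m⁻¹ × 1000):
Athy: φ(Z) = φ₀ e^(−βZ) ⇒ φ₁/φ₂ = e^{β(Z₂−Z₁)} ⇒ β = ln(φ₁/φ₂)/(Z₂−Z₁)
β = ln(0.234/0.041) / (5.2 − 2) = ln(5.707) / 3.2 = 1.7417 / 3.2 = 0.5443 km⁻¹

0.000544 m⁻¹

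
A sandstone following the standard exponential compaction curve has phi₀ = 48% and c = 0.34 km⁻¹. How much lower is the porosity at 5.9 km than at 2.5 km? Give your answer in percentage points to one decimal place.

phi(2.5) = 0.48·e^(−0.34×2.5) = 0.2052
phi(5.9) = 0.48·e^(−0.34×5.9) = 0.0646
Δphi = 0.2052 − 0.0646 = 0.1406

14.1 percentage points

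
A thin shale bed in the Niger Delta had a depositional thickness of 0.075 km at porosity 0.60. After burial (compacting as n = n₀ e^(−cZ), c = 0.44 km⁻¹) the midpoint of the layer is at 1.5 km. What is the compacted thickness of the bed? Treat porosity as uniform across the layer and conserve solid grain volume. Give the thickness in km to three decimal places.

0.043 km

Porosity at 1.5 km: n = 0.6·exp(−0.44×1.5) = 0.3101
Solid-volume conservation: h(1−n) = h₀(1−n₀) ⇒ h = h₀·(1−n₀)/(1−n)
h = 0.075 × (1 − 0.6)/(1 − 0.3101) = 0.075 × 0.5798 = 0.0435 km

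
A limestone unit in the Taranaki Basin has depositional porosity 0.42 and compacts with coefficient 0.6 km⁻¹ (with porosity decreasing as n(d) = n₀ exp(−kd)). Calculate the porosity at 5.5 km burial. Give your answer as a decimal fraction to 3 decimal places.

0.015

n = n₀·exp(−k·d) = 0.42 × exp(−0.6 × 5.5) = 0.42 × exp(−3.3)
  = 0.42 × 0.0369 = 0.0155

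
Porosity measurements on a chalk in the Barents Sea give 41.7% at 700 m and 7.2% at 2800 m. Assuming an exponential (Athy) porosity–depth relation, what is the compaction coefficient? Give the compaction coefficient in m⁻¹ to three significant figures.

Working in km (1 km = 1000 m; β in km⁻¹ = β in m⁻¹ × 1000):
Athy: φ(Z) = φ₀ e^(−βZ) ⇒ φ₁/φ₂ = e^{β(Z₂−Z₁)} ⇒ β = ln(φ₁/φ₂)/(Z₂−Z₁)
β = ln(0.417/0.072) / (2.8 − 0.7) = ln(5.792) / 2.1 = 1.7564 / 2.1 = 0.8364 km⁻¹

0.000836 m⁻¹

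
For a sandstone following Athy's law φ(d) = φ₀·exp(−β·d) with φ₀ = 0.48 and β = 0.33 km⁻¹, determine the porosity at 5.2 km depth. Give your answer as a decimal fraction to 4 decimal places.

φ = φ₀·exp(−β·d) = 0.48 × exp(−0.33 × 5.2) = 0.48 × exp(−1.716)
  = 0.48 × 0.1798 = 0.0863

0.0863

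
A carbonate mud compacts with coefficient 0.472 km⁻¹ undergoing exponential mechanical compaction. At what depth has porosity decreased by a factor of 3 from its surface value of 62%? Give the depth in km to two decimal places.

phi/phi₀ = 1/3 ⇒ exp(−k·d) = 1/3 ⇒ d = ln(3) / k
d = 1.0986 / 0.472 = 2.328 km

2.33 km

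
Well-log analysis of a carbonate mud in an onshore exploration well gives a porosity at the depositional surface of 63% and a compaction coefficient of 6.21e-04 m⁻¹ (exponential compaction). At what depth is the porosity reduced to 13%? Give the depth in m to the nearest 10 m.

2540 m

Working in km (1 km = 1000 m; k in km⁻¹ = k in m⁻¹ × 1000):
Invert Athy's law: z = ln(φ₀/φ) / k
z = ln(0.63/0.13) / 0.621 = ln(4.846) / 0.621 = 1.5782 / 0.621 = 2.541 km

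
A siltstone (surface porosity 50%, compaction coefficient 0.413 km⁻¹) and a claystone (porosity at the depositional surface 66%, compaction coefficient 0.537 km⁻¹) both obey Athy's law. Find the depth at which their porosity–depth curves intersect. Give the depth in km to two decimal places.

Set φ₀ₐ e^(−kₐz) = φ₀ᵦ e^(−kᵦz) ⇒ ln(φ₀ₐ/φ₀ᵦ) = (kₐ − kᵦ)·z
z = ln(0.5/0.66) / (0.413 − 0.537) = -0.2776 / -0.124 = 2.239 km

2.24 km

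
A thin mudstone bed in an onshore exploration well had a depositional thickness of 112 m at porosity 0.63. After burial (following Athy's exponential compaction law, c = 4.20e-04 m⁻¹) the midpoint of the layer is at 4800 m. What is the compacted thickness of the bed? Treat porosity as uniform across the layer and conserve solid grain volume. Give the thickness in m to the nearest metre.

45 m

Working in km (1 km = 1000 m; c in km⁻¹ = c in m⁻¹ × 1000):
Porosity at 4.8 km: phi = 0.63·exp(−0.42×4.8) = 0.0839
Solid-volume conservation: h(1−phi) = h₀(1−phi₀) ⇒ h = h₀·(1−phi₀)/(1−phi)
h = 0.112 × (1 − 0.63)/(1 − 0.0839) = 0.112 × 0.4039 = 0.0452 km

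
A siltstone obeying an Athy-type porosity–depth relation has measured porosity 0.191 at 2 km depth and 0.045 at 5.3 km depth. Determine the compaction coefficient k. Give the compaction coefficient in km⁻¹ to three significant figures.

Athy: n(z) = n₀ e^(−kz) ⇒ n₁/n₂ = e^{k(z₂−z₁)} ⇒ k = ln(n₁/n₂)/(z₂−z₁)
k = ln(0.191/0.045) / (5.3 − 2) = ln(4.244) / 3.3 = 1.4456 / 3.3 = 0.4381 km⁻¹

0.438 km⁻¹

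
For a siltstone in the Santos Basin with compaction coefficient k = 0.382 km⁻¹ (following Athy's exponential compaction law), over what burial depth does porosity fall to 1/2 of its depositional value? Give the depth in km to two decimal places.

n/n₀ = 1/2 ⇒ exp(−k·d) = 1/2 ⇒ d = ln(2) / k
d = 0.6931 / 0.382 = 1.815 km

1.81 km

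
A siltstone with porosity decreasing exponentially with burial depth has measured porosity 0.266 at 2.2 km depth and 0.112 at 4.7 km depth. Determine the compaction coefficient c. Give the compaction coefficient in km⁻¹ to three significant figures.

0.346 km⁻¹

Athy: φ(d) = φ₀ e^(−cd) ⇒ φ₁/φ₂ = e^{c(d₂−d₁)} ⇒ c = ln(φ₁/φ₂)/(d₂−d₁)
c = ln(0.266/0.112) / (4.7 − 2.2) = ln(2.375) / 2.5 = 0.8650 / 2.5 = 0.346 km⁻¹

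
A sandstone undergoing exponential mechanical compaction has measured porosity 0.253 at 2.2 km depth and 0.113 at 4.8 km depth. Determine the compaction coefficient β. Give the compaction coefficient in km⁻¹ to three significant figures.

0.310 km⁻¹

Athy: φ(z) = φ₀ e^(−βz) ⇒ φ₁/φ₂ = e^{β(z₂−z₁)} ⇒ β = ln(φ₁/φ₂)/(z₂−z₁)
β = ln(0.253/0.113) / (4.8 − 2.2) = ln(2.239) / 2.6 = 0.8060 / 2.6 = 0.31 km⁻¹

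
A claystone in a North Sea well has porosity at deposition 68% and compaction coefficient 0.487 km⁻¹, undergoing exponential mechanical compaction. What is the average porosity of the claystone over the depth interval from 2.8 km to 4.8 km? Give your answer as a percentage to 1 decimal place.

11.1%

⟨n⟩ = (1/(d₂−d₁)) ∫ n₀ e^(−kd) dd = n₀·(e^(−k·d₁) − e^(−k·d₂)) / (k·(d₂−d₁))
e^(−0.487×2.8) = 0.2557; e^(−0.487×4.8) = 0.0966
⟨n⟩ = 0.68 × (0.2557 − 0.0966) / (0.487 × 2) = 0.68 × 0.1634 = 0.1111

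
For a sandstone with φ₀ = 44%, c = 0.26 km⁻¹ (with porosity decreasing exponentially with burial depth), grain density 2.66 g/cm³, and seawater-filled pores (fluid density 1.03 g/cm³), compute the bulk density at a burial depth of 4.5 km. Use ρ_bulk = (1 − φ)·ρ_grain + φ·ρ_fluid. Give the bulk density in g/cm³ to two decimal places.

2.44 g/cm³

Porosity at depth: φ = 0.44·exp(−0.26×4.5) = 0.44×0.3104 = 0.1366
Bulk density: ρ_b = (1−φ)ρ_g + φ·ρ_f = 0.8634×2.66 + 0.1366×1.03
       = 2.297 + 0.141 = 2.437 g/cm³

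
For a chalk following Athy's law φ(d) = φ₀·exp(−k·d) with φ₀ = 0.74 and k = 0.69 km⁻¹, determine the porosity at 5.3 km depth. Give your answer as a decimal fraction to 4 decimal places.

φ = φ₀·exp(−k·d) = 0.74 × exp(−0.69 × 5.3) = 0.74 × exp(−3.657)
  = 0.74 × 0.0258 = 0.0191

0.0191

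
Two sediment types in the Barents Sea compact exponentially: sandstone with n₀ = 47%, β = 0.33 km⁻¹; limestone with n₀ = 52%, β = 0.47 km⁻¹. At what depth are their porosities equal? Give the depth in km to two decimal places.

Set n₀ₐ e^(−βₐZ) = n₀ᵦ e^(−βᵦZ) ⇒ ln(n₀ₐ/n₀ᵦ) = (βₐ − βᵦ)·Z
Z = ln(0.47/0.52) / (0.33 − 0.47) = -0.1011 / -0.14 = 0.722 km

0.72 km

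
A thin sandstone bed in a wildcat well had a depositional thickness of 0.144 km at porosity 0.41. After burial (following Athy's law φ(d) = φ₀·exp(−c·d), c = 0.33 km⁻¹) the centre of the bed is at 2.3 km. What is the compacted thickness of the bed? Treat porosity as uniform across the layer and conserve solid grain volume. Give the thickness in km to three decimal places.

Porosity at 2.3 km: φ = 0.41·exp(−0.33×2.3) = 0.1919
Solid-volume conservation: h(1−φ) = h₀(1−φ₀) ⇒ h = h₀·(1−φ₀)/(1−φ)
h = 0.144 × (1 − 0.41)/(1 − 0.1919) = 0.144 × 0.7301 = 0.1051 km

0.105 km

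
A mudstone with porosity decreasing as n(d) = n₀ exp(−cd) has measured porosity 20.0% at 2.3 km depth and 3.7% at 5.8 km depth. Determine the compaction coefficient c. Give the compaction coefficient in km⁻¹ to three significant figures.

Athy: n(d) = n₀ e^(−cd) ⇒ n₁/n₂ = e^{c(d₂−d₁)} ⇒ c = ln(n₁/n₂)/(d₂−d₁)
c = ln(0.2/0.037) / (5.8 − 2.3) = ln(5.405) / 3.5 = 1.6874 / 3.5 = 0.4821 km⁻¹

0.482 km⁻¹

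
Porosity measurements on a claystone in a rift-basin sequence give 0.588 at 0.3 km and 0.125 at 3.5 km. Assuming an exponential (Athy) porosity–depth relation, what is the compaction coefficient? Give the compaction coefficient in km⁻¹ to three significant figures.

0.484 km⁻¹

Athy: n(Z) = n₀ e^(−βZ) ⇒ n₁/n₂ = e^{β(Z₂−Z₁)} ⇒ β = ln(n₁/n₂)/(Z₂−Z₁)
β = ln(0.588/0.125) / (3.5 − 0.3) = ln(4.704) / 3.2 = 1.5484 / 3.2 = 0.4839 km⁻¹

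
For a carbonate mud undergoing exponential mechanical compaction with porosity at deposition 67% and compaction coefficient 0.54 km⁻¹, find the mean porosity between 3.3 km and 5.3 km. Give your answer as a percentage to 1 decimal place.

6.9%

⟨phi⟩ = (1/(d₂−d₁)) ∫ phi₀ e^(−βd) dd = phi₀·(e^(−β·d₁) − e^(−β·d₂)) / (β·(d₂−d₁))
e^(−0.54×3.3) = 0.1683; e^(−0.54×5.3) = 0.0572
⟨phi⟩ = 0.67 × (0.1683 − 0.0572) / (0.54 × 2) = 0.67 × 0.1029 = 0.0690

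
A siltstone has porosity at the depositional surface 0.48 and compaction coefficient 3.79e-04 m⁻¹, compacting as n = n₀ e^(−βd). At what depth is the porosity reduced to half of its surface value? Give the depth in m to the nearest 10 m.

Working in km (1 km = 1000 m; β in km⁻¹ = β in m⁻¹ × 1000):
n/n₀ = 1/2 ⇒ exp(−β·d) = 1/2 ⇒ d = ln(2) / β
d = 0.6931 / 0.379 = 1.829 km

1830 m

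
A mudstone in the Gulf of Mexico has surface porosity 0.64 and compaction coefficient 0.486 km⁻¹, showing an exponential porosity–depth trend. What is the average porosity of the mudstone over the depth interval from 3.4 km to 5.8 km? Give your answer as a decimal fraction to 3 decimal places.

0.072

⟨φ⟩ = (1/(d₂−d₁)) ∫ φ₀ e^(−cd) dd = φ₀·(e^(−c·d₁) − e^(−c·d₂)) / (c·(d₂−d₁))
e^(−0.486×3.4) = 0.1916; e^(−0.486×5.8) = 0.0597
⟨φ⟩ = 0.64 × (0.1916 − 0.0597) / (0.486 × 2.4) = 0.64 × 0.1131 = 0.0724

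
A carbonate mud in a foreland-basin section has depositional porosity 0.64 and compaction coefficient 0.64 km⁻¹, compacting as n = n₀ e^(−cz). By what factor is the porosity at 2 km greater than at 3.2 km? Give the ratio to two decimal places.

2.16

n(z₁)/n(z₂) = e^(−c·z₁)/e^(−c·z₂) = e^{c(z₂−z₁)}
= exp(0.64 × 1.2) = exp(0.768) = 2.1555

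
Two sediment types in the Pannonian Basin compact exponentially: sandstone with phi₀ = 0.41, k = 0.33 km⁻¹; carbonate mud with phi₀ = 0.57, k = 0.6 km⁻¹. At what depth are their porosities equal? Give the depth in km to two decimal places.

Set phi₀ₐ e^(−kₐZ) = phi₀ᵦ e^(−kᵦZ) ⇒ ln(phi₀ₐ/phi₀ᵦ) = (kₐ − kᵦ)·Z
Z = ln(0.41/0.57) / (0.33 − 0.6) = -0.3295 / -0.27 = 1.220 km

1.22 km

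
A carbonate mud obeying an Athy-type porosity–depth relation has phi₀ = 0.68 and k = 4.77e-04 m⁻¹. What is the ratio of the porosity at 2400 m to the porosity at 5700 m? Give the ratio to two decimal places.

4.83

Working in km (1 km = 1000 m; k in km⁻¹ = k in m⁻¹ × 1000):
phi(Z₁)/phi(Z₂) = e^(−k·Z₁)/e^(−k·Z₂) = e^{k(Z₂−Z₁)}
= exp(0.477 × 3.3) = exp(1.574) = 4.8264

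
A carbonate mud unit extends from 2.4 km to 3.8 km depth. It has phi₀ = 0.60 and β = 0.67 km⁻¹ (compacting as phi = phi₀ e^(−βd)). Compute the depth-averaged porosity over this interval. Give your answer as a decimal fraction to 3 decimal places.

0.078

⟨phi⟩ = (1/(d₂−d₁)) ∫ phi₀ e^(−βd) dd = phi₀·(e^(−β·d₁) − e^(−β·d₂)) / (β·(d₂−d₁))
e^(−0.67×2.4) = 0.2003; e^(−0.67×3.8) = 0.0784
⟨phi⟩ = 0.6 × (0.2003 − 0.0784) / (0.67 × 1.4) = 0.6 × 0.1300 = 0.0780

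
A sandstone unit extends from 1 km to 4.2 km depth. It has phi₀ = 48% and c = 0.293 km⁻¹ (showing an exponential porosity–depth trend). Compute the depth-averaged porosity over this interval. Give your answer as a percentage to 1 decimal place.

⟨phi⟩ = (1/(z₂−z₁)) ∫ phi₀ e^(−cz) dz = phi₀·(e^(−c·z₁) − e^(−c·z₂)) / (c·(z₂−z₁))
e^(−0.293×1) = 0.7460; e^(−0.293×4.2) = 0.2921
⟨phi⟩ = 0.48 × (0.7460 − 0.2921) / (0.293 × 3.2) = 0.48 × 0.4841 = 0.2324

23.2%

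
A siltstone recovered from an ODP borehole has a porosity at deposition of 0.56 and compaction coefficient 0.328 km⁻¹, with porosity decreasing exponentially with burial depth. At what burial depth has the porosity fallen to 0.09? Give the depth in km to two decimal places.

5.57 km

Invert Athy's law: d = ln(n₀/n) / c
d = ln(0.56/0.09) / 0.328 = ln(6.222) / 0.328 = 1.8281 / 0.328 = 5.574 km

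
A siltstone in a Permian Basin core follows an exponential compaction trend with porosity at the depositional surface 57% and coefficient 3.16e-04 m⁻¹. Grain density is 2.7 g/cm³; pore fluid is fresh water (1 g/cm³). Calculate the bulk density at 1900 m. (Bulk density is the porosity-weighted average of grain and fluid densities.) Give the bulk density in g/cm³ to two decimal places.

2.17 g/cm³

Working in km (1 km = 1000 m; β in km⁻¹ = β in m⁻¹ × 1000):
Porosity at depth: n = 0.57·exp(−0.316×1.9) = 0.57×0.5486 = 0.3127
Bulk density: ρ_b = (1−n)ρ_g + n·ρ_f = 0.6873×2.7 + 0.3127×1
       = 1.856 + 0.313 = 2.168 g/cm³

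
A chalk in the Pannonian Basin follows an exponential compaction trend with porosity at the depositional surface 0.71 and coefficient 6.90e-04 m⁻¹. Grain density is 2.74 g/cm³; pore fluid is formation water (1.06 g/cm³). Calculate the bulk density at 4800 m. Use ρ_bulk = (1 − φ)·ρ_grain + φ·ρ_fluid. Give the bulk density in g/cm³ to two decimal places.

2.70 g/cm³

Working in km (1 km = 1000 m; c in km⁻¹ = c in m⁻¹ × 1000):
Porosity at depth: phi = 0.71·exp(−0.69×4.8) = 0.71×0.0364 = 0.0259
Bulk density: ρ_b = (1−phi)ρ_g + phi·ρ_f = 0.9741×2.74 + 0.0259×1.06
       = 2.669 + 0.027 = 2.697 g/cm³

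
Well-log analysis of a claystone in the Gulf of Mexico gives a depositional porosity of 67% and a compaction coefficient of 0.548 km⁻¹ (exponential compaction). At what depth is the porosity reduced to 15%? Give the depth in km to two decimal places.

Invert Athy's law: z = ln(n₀/n) / c
z = ln(0.67/0.15) / 0.548 = ln(4.467) / 0.548 = 1.4966 / 0.548 = 2.731 km

2.73 km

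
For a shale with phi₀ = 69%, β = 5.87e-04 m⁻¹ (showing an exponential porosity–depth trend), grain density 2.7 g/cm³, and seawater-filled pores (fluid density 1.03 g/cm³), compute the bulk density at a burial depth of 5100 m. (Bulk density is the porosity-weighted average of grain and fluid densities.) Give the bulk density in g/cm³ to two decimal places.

Working in km (1 km = 1000 m; β in km⁻¹ = β in m⁻¹ × 1000):
Porosity at depth: phi = 0.69·exp(−0.587×5.1) = 0.69×0.0501 = 0.0346
Bulk density: ρ_b = (1−phi)ρ_g + phi·ρ_f = 0.9654×2.7 + 0.0346×1.03
       = 2.607 + 0.036 = 2.642 g/cm³

2.64 g/cm³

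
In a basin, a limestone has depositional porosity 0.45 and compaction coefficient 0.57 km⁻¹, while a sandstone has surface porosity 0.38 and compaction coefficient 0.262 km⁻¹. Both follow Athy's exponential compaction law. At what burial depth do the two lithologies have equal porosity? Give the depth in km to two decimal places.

0.55 km

Set φ₀ₐ e^(−cₐz) = φ₀ᵦ e^(−cᵦz) ⇒ ln(φ₀ₐ/φ₀ᵦ) = (cₐ − cᵦ)·z
z = ln(0.45/0.38) / (0.57 − 0.262) = 0.1691 / 0.308 = 0.549 km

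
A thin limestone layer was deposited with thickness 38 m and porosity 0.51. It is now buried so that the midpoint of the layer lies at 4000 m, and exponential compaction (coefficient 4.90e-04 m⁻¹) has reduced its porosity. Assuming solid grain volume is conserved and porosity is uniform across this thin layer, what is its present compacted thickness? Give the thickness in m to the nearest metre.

20 m

Working in km (1 km = 1000 m; β in km⁻¹ = β in m⁻¹ × 1000):
Porosity at 4 km: n = 0.51·exp(−0.49×4) = 0.0718
Solid-volume conservation: h(1−n) = h₀(1−n₀) ⇒ h = h₀·(1−n₀)/(1−n)
h = 0.038 × (1 − 0.51)/(1 − 0.0718) = 0.038 × 0.5279 = 0.0201 km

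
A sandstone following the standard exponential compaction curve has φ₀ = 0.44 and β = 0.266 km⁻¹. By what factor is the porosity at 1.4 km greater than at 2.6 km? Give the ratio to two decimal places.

φ(d₁)/φ(d₂) = e^(−β·d₁)/e^(−β·d₂) = e^{β(d₂−d₁)}
= exp(0.266 × 1.2) = exp(0.3192) = 1.3760

1.38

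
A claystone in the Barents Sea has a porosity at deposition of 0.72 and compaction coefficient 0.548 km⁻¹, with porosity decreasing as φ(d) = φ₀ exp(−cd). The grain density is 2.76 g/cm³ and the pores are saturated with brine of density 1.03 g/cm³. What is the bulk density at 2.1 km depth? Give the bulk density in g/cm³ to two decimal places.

2.37 g/cm³

Porosity at depth: φ = 0.72·exp(−0.548×2.1) = 0.72×0.3164 = 0.2278
Bulk density: ρ_b = (1−φ)ρ_g + φ·ρ_f = 0.7722×2.76 + 0.2278×1.03
       = 2.131 + 0.235 = 2.366 g/cm³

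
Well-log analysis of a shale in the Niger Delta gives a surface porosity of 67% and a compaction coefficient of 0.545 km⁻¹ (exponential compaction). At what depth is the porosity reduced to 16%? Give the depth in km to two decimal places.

2.63 km

Invert Athy's law: Z = ln(phi₀/phi) / k
Z = ln(0.67/0.16) / 0.545 = ln(4.188) / 0.545 = 1.4321 / 0.545 = 2.628 km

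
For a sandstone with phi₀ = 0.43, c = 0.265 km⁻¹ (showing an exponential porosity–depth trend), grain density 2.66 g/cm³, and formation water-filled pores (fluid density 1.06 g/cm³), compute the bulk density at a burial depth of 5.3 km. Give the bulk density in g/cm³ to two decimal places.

Porosity at depth: phi = 0.43·exp(−0.265×5.3) = 0.43×0.2455 = 0.1056
Bulk density: ρ_b = (1−phi)ρ_g + phi·ρ_f = 0.8944×2.66 + 0.1056×1.06
       = 2.379 + 0.112 = 2.491 g/cm³

2.49 g/cm³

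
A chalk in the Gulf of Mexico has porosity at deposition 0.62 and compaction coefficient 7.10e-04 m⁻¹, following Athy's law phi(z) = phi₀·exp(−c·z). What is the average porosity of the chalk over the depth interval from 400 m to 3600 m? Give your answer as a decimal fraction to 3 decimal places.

0.184

Working in km (1 km = 1000 m; c in km⁻¹ = c in m⁻¹ × 1000):
⟨phi⟩ = (1/(z₂−z₁)) ∫ phi₀ e^(−cz) dz = phi₀·(e^(−c·z₁) − e^(−c·z₂)) / (c·(z₂−z₁))
e^(−0.71×0.4) = 0.7528; e^(−0.71×3.6) = 0.0776
⟨phi⟩ = 0.62 × (0.7528 − 0.0776) / (0.71 × 3.2) = 0.62 × 0.2972 = 0.1842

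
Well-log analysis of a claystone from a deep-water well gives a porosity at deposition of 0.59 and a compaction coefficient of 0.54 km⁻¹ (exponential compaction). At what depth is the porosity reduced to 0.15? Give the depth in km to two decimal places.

Invert Athy's law: d = ln(n₀/n) / β
d = ln(0.59/0.15) / 0.54 = ln(3.933) / 0.54 = 1.3695 / 0.54 = 2.536 km

2.54 km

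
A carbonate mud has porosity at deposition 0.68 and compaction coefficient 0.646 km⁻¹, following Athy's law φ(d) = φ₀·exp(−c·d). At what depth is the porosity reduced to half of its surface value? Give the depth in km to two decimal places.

1.07 km

φ/φ₀ = 1/2 ⇒ exp(−c·d) = 1/2 ⇒ d = ln(2) / c
d = 0.6931 / 0.646 = 1.073 km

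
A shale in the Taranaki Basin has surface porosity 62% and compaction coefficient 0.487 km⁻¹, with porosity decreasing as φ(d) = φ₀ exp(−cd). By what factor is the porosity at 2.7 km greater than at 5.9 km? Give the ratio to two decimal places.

φ(d₁)/φ(d₂) = e^(−c·d₁)/e^(−c·d₂) = e^{c(d₂−d₁)}
= exp(0.487 × 3.2) = exp(1.558) = 4.7512

4.75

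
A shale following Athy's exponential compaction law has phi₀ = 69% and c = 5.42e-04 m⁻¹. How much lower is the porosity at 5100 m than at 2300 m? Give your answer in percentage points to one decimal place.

15.5 percentage points

Working in km (1 km = 1000 m; c in km⁻¹ = c in m⁻¹ × 1000):
phi(2.3) = 0.69·e^(−0.542×2.3) = 0.1984
phi(5.1) = 0.69·e^(−0.542×5.1) = 0.0435
Δphi = 0.1984 − 0.0435 = 0.1549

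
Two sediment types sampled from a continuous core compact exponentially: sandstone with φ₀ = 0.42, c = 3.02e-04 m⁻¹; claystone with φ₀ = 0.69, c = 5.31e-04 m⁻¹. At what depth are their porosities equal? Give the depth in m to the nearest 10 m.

Working in km (1 km = 1000 m; c in km⁻¹ = c in m⁻¹ × 1000):
Set φ₀ₐ e^(−cₐZ) = φ₀ᵦ e^(−cᵦZ) ⇒ ln(φ₀ₐ/φ₀ᵦ) = (cₐ − cᵦ)·Z
Z = ln(0.42/0.69) / (0.302 − 0.531) = -0.4964 / -0.229 = 2.168 km

2170 m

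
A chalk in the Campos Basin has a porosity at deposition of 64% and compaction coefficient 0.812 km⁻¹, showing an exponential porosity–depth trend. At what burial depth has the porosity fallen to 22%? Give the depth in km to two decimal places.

1.32 km

Invert Athy's law: Z = ln(phi₀/phi) / c
Z = ln(0.64/0.22) / 0.812 = ln(2.909) / 0.812 = 1.0678 / 0.812 = 1.315 km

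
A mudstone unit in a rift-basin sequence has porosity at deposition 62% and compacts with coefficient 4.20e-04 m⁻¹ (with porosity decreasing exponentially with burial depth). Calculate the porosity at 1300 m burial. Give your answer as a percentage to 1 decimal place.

35.9%

Working in km (1 km = 1000 m; k in km⁻¹ = k in m⁻¹ × 1000):
n = n₀·exp(−k·d) = 0.62 × exp(−0.42 × 1.3) = 0.62 × exp(−0.546)
  = 0.62 × 0.5793 = 0.3591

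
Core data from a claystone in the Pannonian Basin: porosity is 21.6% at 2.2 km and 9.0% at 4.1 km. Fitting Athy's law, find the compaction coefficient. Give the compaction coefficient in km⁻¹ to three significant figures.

0.461 km⁻¹

Athy: phi(z) = phi₀ e^(−βz) ⇒ phi₁/phi₂ = e^{β(z₂−z₁)} ⇒ β = ln(phi₁/phi₂)/(z₂−z₁)
β = ln(0.216/0.09) / (4.1 − 2.2) = ln(2.4) / 1.9 = 0.8755 / 1.9 = 0.4608 km⁻¹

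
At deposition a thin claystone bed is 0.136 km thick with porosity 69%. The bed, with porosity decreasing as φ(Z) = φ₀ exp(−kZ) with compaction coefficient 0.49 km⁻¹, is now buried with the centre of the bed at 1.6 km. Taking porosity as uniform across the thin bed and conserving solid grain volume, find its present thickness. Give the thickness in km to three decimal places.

0.062 km

Porosity at 1.6 km: φ = 0.69·exp(−0.49×1.6) = 0.3150
Solid-volume conservation: h(1−φ) = h₀(1−φ₀) ⇒ h = h₀·(1−φ₀)/(1−φ)
h = 0.136 × (1 − 0.69)/(1 − 0.3150) = 0.136 × 0.4526 = 0.0616 km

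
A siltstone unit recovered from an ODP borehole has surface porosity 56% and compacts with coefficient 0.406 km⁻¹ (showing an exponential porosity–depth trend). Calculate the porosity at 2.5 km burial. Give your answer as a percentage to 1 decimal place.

20.3%

φ = φ₀·exp(−k·z) = 0.56 × exp(−0.406 × 2.5) = 0.56 × exp(−1.015)
  = 0.56 × 0.3624 = 0.2029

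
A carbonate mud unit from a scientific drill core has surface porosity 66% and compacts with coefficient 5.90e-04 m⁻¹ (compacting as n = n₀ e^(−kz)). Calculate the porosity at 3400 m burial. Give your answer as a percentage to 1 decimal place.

8.9%

Working in km (1 km = 1000 m; k in km⁻¹ = k in m⁻¹ × 1000):
n = n₀·exp(−k·z) = 0.66 × exp(−0.59 × 3.4) = 0.66 × exp(−2.006)
  = 0.66 × 0.1345 = 0.0888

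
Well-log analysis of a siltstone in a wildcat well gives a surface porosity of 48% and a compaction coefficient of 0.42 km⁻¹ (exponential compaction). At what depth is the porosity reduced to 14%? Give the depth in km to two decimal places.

Invert Athy's law: d = ln(phi₀/phi) / k
d = ln(0.48/0.14) / 0.42 = ln(3.429) / 0.42 = 1.2321 / 0.42 = 2.934 km

2.93 km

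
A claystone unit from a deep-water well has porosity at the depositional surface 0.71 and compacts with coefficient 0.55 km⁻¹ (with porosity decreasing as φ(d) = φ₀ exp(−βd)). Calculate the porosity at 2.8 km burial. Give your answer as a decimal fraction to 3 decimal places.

φ = φ₀·exp(−β·d) = 0.71 × exp(−0.55 × 2.8) = 0.71 × exp(−1.54)
  = 0.71 × 0.2144 = 0.1522

0.152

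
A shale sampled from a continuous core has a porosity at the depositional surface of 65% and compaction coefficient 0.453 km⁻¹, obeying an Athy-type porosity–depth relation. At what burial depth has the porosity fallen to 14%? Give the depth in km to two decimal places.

Invert Athy's law: z = ln(φ₀/φ) / c
z = ln(0.65/0.14) / 0.453 = ln(4.643) / 0.453 = 1.5353 / 0.453 = 3.389 km

3.39 km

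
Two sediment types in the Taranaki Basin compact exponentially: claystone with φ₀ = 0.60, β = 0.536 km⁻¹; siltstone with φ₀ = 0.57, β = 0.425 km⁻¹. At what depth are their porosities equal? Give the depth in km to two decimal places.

0.46 km

Set φ₀ₐ e^(−βₐd) = φ₀ᵦ e^(−βᵦd) ⇒ ln(φ₀ₐ/φ₀ᵦ) = (βₐ − βᵦ)·d
d = ln(0.6/0.57) / (0.536 − 0.425) = 0.0513 / 0.111 = 0.462 km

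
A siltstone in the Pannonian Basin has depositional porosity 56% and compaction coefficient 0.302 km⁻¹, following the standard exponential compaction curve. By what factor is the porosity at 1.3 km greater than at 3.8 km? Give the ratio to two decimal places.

n(Z₁)/n(Z₂) = e^(−c·Z₁)/e^(−c·Z₂) = e^{c(Z₂−Z₁)}
= exp(0.302 × 2.5) = exp(0.755) = 2.1276

2.13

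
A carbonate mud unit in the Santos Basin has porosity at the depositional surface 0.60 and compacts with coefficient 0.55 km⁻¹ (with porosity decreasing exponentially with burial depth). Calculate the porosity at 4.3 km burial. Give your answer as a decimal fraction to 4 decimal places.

φ = φ₀·exp(−c·Z) = 0.6 × exp(−0.55 × 4.3) = 0.6 × exp(−2.365)
  = 0.6 × 0.0939 = 0.0564

0.0564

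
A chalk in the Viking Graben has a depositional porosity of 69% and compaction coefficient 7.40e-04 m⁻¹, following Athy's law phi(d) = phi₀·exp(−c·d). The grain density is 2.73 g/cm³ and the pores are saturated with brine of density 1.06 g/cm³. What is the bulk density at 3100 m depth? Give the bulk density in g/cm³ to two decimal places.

Working in km (1 km = 1000 m; c in km⁻¹ = c in m⁻¹ × 1000):
Porosity at depth: phi = 0.69·exp(−0.74×3.1) = 0.69×0.1009 = 0.0696
Bulk density: ρ_b = (1−phi)ρ_g + phi·ρ_f = 0.9304×2.73 + 0.0696×1.06
       = 2.540 + 0.074 = 2.614 g/cm³

2.61 g/cm³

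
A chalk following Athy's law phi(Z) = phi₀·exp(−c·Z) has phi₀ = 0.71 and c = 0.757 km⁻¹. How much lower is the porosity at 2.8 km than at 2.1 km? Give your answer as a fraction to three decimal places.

0.060

phi(2.1) = 0.71·e^(−0.757×2.1) = 0.1448
phi(2.8) = 0.71·e^(−0.757×2.8) = 0.0853
Δphi = 0.1448 − 0.0853 = 0.0596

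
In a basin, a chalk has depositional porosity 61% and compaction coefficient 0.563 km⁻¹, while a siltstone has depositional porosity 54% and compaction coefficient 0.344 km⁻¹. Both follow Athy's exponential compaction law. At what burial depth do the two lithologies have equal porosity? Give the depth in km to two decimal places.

Set n₀ₐ e^(−kₐz) = n₀ᵦ e^(−kᵦz) ⇒ ln(n₀ₐ/n₀ᵦ) = (kₐ − kᵦ)·z
z = ln(0.61/0.54) / (0.563 − 0.344) = 0.1219 / 0.219 = 0.557 km

0.56 km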